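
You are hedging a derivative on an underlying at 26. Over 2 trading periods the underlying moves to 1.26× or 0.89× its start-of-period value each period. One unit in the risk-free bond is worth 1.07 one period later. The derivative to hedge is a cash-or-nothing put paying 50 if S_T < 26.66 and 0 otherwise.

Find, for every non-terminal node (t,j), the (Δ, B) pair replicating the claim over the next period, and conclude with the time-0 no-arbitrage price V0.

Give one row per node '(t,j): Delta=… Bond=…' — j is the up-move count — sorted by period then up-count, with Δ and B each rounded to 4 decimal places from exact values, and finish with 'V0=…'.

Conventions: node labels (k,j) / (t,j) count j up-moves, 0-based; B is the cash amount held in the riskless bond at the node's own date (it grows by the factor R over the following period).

(0,0): Delta=-2.4944 Bond=76.3701
(1,0): Delta=-5.8399 Bond=159.1311
(1,1): Delta=0.0000 Bond=0.0000
V0=11.5161

Arbitrage-free pricing uses the up-move probability p* = (R−d)/(u−d) = 0.4865, discounting each step at R = 1.07.
At maturity the claim pays: V(2,0)=50.0000, V(2,1)=0.0000, V(2,2)=0.0000
Node (1,0) S=23.1400: V=(p*·0.0000+(1−p*)·50.0000)/1.07=23.9960; Δ=(0.0000−50.0000)/(29.1564−20.5946)=-5.8399; B=V−Δ·S=159.1311
Node (1,1) S=32.7600: V=(p*·0.0000+(1−p*)·0.0000)/1.07=0.0000; Δ=(0.0000−0.0000)/(41.2776−29.1564)=0.0000; B=V−Δ·S=0.0000
Node (0,0) S=26.0000: V=(p*·0.0000+(1−p*)·23.9960)/1.07=11.5161; Δ=(0.0000−23.9960)/(32.7600−23.1400)=-2.4944; B=V−Δ·S=76.3701
Sanity check at the root: Δ(0,0)·S0 + B(0,0) reproduces V0 = 11.5161.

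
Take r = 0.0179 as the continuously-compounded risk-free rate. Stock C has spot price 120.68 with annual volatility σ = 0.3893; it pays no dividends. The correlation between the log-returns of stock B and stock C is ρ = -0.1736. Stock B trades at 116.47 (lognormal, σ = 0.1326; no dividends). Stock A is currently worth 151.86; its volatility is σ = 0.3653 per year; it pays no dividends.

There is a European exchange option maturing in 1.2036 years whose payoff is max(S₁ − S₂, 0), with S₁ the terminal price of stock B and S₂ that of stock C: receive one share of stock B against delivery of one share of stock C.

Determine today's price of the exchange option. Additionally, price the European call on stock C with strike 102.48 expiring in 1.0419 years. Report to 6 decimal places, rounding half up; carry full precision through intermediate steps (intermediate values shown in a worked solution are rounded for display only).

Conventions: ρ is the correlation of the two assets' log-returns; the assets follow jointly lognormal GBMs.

σ_eff = √(σ₁² + σ₂² − 2ρσ₁σ₂) = √(0.1326² + 0.3893² − 2·-0.1736·0.1326·0.3893) = 0.432504
d₁ = (ln(S₁/S₂) + (q₂ − q₁ + σ_eff²/2)T) / (σ_eff√T) = (ln(116.47/120.68) + (0.0 − 0.0 + 0.093530)·1.2036) / 0.474495 = 0.162413
d₂ = d₁ − σ_eff√T = 0.162413 − 0.474495 = -0.312082
N(d₁) = 0.564510,  N(d₂) = 0.377489
V = S₁·e^{−q₁T}·N(d₁) − S₂·e^{−q₂T}·N(d₂) = 65.748436 − 45.555375 = 20.193061
[vanilla: stock C call K=102.48]
σ√T = 0.3893·√1.0419 = 0.397372
d₁ = (ln(S/K) + (r+σ²/2)T) / (σ√T) = (ln(120.68/102.48) + (0.0179+0.3893²/2)·1.0419) / 0.397372 = (0.163475 + 0.097602) / 0.397372 = 0.657009
d₂ = d₁ − σ√T = 0.657009 − 0.397372 = 0.259637
e^{−rT} = 0.981523
N(d₁) = 0.744412,  N(d₂) = 0.602428
price = S·N(d₁) − K·e^{−rT}·N(d₂) = 89.835693 − 60.596104 = 29.239589

exchange price = 20.193061
price(stock C call K=102.48) = 29.239589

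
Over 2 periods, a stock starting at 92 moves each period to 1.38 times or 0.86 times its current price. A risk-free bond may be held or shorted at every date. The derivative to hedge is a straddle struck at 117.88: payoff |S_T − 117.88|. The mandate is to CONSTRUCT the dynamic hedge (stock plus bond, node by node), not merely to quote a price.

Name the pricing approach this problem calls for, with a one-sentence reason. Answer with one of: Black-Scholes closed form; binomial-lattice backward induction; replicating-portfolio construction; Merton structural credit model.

framework: replicating-portfolio construction

Key observation: since the answer must list Δ and B at each node of the 1.38/0.86 lattice on 92, the replicating-portfolio method — solving the two-state system at every node — is the one that applies.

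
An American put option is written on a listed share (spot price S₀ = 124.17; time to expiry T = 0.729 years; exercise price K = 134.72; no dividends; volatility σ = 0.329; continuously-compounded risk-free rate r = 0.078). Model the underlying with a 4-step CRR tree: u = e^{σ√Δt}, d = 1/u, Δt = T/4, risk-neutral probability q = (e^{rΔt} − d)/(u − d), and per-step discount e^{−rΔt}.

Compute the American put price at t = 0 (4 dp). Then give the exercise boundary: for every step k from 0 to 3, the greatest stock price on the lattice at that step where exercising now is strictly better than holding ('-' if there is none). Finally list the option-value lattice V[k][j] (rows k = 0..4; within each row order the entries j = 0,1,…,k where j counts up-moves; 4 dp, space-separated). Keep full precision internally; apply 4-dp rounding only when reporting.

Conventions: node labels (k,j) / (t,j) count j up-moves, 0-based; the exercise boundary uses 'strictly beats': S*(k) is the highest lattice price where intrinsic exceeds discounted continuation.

params: Δt=0.18225 u=1.15079 d=0.86896 q=0.51574 e^(-rΔt)=0.98589
t_4 payoffs: 63.9212 40.9592 10.5500 0.0000 0.0000
t_3: node(3,0) S=81.4748 payoff=53.2452 vs cont=51.3436 → 53.2452 [stop]  node(3,1) S=107.8994 payoff=26.8206 vs cont=24.9191 → 26.8206 [stop]  node(3,2) S=142.8942 payoff=0.0000 vs cont=5.0368 → 5.0368 [wait]  node(3,3) S=189.2387 payoff=0.0000 vs cont=0.0000 → 0.0000 [wait]  ⇒ S*(3)=107.8994
t_2: node(2,0) S=93.7608 payoff=40.9592 vs cont=39.0577 → 40.9592 [stop]  node(2,1) S=124.1700 payoff=10.5500 vs cont=15.3657 → 15.3657 [wait]  node(2,2) S=164.4418 payoff=0.0000 vs cont=2.4047 → 2.4047 [wait]  ⇒ S*(2)=93.7608
t_1: node(1,0) S=107.8994 payoff=26.8206 vs cont=27.3677 → 27.3677 [wait]  node(1,1) S=142.8942 payoff=0.0000 vs cont=8.5586 → 8.5586 [wait]  ⇒ S*(1)=-
t_0: node(0,0) S=124.1700 payoff=10.5500 vs cont=17.4176 → 17.4176 [wait]  ⇒ S*(0)=-

price = 17.4176
boundary = - - 93.7608 107.8994
tree:
17.4176
27.3677 8.5586
40.9592 15.3657 2.4047
53.2452 26.8206 5.0368 0.0000
63.9212 40.9592 10.5500 0.0000 0.0000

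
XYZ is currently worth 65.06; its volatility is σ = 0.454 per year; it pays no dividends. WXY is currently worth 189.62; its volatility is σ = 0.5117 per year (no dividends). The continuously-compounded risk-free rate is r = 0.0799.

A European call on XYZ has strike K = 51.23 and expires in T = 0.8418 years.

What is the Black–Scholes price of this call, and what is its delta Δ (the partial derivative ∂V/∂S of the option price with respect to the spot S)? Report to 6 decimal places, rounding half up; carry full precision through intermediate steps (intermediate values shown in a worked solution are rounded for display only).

σ√T = 0.454·√0.8418 = 0.416543
d₁ = (ln(S/K) + (r+σ²/2)T) / (σ√T) = (ln(65.06/51.23) + (0.0799+0.454²/2)·0.8418) / 0.416543 = (0.238985 + 0.154014) / 0.416543 = 0.943476
d₂ = d₁ − σ√T = 0.943476 − 0.416543 = 0.526932
e^{−rT} = 0.934952
N(d₁) = 0.827281,  N(d₂) = 0.700880
Call price V = S·N(d₁) − K·e^{−rT}·N(d₂) = 53.822915 − 33.570459 = 20.252456
Δ = N(d₁) = 0.827281

price = 20.252456
Δ = 0.827281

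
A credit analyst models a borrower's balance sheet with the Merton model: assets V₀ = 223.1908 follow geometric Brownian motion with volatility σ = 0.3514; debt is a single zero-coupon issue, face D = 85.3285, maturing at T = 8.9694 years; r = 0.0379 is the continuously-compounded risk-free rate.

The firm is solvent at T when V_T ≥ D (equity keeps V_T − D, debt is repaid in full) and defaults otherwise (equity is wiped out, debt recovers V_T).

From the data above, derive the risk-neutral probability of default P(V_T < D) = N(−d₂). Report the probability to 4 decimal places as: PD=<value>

PD=0.2387

Apply the equity-as-call identities (strike 85.3285, horizon 8.9694 years):
d₁ = [ln(V₀/D) + (r + σ²/2)T] / (σ√T)
   = [ln(223.1908/85.3285) + (0.0379 + 0.5·0.3514²)·8.9694] / (0.3514·√8.9694)
   = [0.961518 + 0.893720] / 1.052406 = 1.762854
d₂ = d₁ − σ√T = 1.762854 − 1.052406 = 0.710447
risk-neutral PD = N(−d₂) = N(-0.710447) = 0.238713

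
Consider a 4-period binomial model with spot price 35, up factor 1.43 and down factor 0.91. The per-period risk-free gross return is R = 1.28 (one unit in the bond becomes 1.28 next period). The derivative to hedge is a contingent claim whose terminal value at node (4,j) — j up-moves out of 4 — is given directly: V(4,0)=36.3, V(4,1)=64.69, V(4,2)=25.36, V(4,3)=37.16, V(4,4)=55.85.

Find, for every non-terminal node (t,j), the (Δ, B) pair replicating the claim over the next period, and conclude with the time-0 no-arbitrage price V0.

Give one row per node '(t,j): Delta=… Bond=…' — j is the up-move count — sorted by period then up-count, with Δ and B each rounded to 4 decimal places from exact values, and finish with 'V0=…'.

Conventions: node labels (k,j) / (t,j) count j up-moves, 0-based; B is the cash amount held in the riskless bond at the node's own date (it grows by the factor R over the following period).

No-arbitrage ⇒ martingale measure with p* = (R−d)/(u−d) = 0.7115.
At maturity the claim pays: V(4,0)=36.3000, V(4,1)=64.6900, V(4,2)=25.3600, V(4,3)=37.1600, V(4,4)=55.8500
  t=3,j=0: stock 26.3750 → up 37.7162 (V=64.6900), down 24.0012 (V=36.3000). Price 44.1411; hedge Δ=2.0700, bond B=-10.4551.
  t=3,j=1: stock 41.4464 → up 59.2684 (V=25.3600), down 37.7162 (V=64.6900). Price 28.6759; hedge Δ=-1.8249, bond B=104.3105.
  t=3,j=2: stock 65.1301 → up 93.1360 (V=37.1600), down 59.2684 (V=25.3600). Price 26.3720; hedge Δ=0.3484, bond B=3.6797.
  t=3,j=3: stock 102.3472 → up 146.3566 (V=55.8500), down 93.1360 (V=37.1600). Price 39.4208; hedge Δ=0.3512, bond B=3.4785.
  t=2,j=0: stock 28.9835 → up 41.4464 (V=28.6759), down 26.3750 (V=44.1411). Price 25.8883; hedge Δ=-1.0261, bond B=55.6290.
  t=2,j=1: stock 45.5455 → up 65.1301 (V=26.3720), down 41.4464 (V=28.6759). Price 21.1223; hedge Δ=-0.0973, bond B=25.5530.
  t=2,j=2: stock 71.5715 → up 102.3472 (V=39.4208), down 65.1301 (V=26.3720). Price 27.8568; hedge Δ=0.3506, bond B=2.7629.
  t=1,j=0: stock 31.8500 → up 45.5455 (V=21.1223), down 28.9835 (V=25.8883). Price 17.5759; hedge Δ=-0.2878, bond B=26.7412.
  t=1,j=1: stock 50.0500 → up 71.5715 (V=27.8568), down 45.5455 (V=21.1223). Price 20.2455; hedge Δ=0.2588, bond B=7.2945.
  t=0,j=0: stock 35.0000 → up 50.0500 (V=20.2455), down 31.8500 (V=17.5759). Price 15.2151; hedge Δ=0.1467, bond B=10.0814.
Sanity check at the root: Δ(0,0)·S0 + B(0,0) reproduces V0 = 15.2151.

(0,0): Delta=0.1467 Bond=10.0814
(1,0): Delta=-0.2878 Bond=26.7412
(1,1): Delta=0.2588 Bond=7.2945
(2,0): Delta=-1.0261 Bond=55.6290
(2,1): Delta=-0.0973 Bond=25.5530
(2,2): Delta=0.3506 Bond=2.7629
(3,0): Delta=2.0700 Bond=-10.4551
(3,1): Delta=-1.8249 Bond=104.3105
(3,2): Delta=0.3484 Bond=3.6797
(3,3): Delta=0.3512 Bond=3.4785
V0=15.2151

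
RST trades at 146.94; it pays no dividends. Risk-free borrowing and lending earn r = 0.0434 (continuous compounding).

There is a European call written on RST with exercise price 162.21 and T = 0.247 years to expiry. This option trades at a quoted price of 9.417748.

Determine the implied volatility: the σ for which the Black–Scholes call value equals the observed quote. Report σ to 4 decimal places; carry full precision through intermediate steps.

At σ = 0.5017 the Black–Scholes value reproduces the quote:
σ√T = 0.5017·√0.247 = 0.249340
d₁ = (ln(S/K) + (r+σ²/2)T) / (σ√T) = (ln(146.94/162.21) + (0.0434+0.5017²/2)·0.247) / 0.249340 = (-0.098867 + 0.041805) / 0.249340 = -0.228853
d₂ = d₁ − σ√T = -0.228853 − 0.249340 = -0.478194
e^{−rT} = 0.989337
N(d₁) = 0.409491,  N(d₂) = 0.316256
V = S·N(d₁) − K·e^{−rT}·N(d₂) = 60.170681 − 50.752933 = 9.417748 (the quoted price), and the Black–Scholes price is strictly increasing in σ, so σ is unique

sigma = 0.5017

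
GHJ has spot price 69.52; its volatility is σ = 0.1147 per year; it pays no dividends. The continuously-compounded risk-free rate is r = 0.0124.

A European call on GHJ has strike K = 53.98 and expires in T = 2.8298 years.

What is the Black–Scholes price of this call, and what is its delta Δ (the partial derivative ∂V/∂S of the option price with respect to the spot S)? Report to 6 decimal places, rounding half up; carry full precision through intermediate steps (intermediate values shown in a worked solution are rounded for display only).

σ√T = 0.1147·√2.8298 = 0.192948
d₁ = (ln(S/K) + (r+σ²/2)T) / (σ√T) = (ln(69.52/53.98) + (0.0124+0.1147²/2)·2.8298) / 0.192948 = (0.253001 + 0.053704) / 0.192948 = 1.589569
d₂ = d₁ − σ√T = 1.589569 − 0.192948 = 1.396621
e^{−rT} = 0.965519
N(d₁) = 0.944034,  N(d₂) = 0.918736
Call price V = S·N(d₁) − K·e^{−rT}·N(d₂) = 65.629247 − 47.883350 = 17.745897
Δ = N(d₁) = 0.944034

price = 17.745897
Δ = 0.944034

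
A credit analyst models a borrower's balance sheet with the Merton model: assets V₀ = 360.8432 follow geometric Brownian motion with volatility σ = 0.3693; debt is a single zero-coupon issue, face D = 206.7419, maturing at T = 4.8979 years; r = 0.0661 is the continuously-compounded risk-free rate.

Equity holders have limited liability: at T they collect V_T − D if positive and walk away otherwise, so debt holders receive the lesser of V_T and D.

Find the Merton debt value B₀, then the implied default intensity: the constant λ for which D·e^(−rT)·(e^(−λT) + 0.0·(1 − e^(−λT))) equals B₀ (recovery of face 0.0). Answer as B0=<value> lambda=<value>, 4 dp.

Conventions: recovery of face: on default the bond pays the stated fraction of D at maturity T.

B0=136.6647 lambda=0.0184

Apply the equity-as-call identities (strike 206.7419, horizon 4.8979 years):
d₁ = [ln(V₀/D) + (r + σ²/2)T] / (σ√T)
   = [ln(360.8432/206.7419) + (0.0661 + 0.5·0.3693²)·4.8979] / (0.3693·√4.8979)
   = [0.556972 + 0.657745] / 0.817305 = 1.486247
d₂ = d₁ − σ√T = 1.486247 − 0.817305 = 0.668942
N(d₁) = 0.931393,  N(d₂) = 0.748234,  e^(−rT) = 0.723430
E₀ = V₀·N(d₁) − D·e^(−rT)·N(d₂)
   = 360.8432·0.931393 − 206.7419·0.723430·0.748234 = 224.178538
B₀ = V₀ − E₀ = 360.8432 − 224.178538 = 136.664662
e^(−λT) = (B₀·e^(rT)/D − 0)/(1 − 0) = (136.6647·1.382303/206.7419 − 0)/1 = 0.91375803
λ = −ln(0.91375803)/4.8979 = 0.018414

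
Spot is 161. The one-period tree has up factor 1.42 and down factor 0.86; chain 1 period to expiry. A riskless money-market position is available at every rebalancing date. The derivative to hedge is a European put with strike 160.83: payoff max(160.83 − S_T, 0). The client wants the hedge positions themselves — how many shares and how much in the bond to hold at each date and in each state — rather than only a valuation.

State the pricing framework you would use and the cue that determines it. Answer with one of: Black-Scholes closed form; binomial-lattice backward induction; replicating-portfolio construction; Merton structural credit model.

Key observation: the deliverable is the dynamic trading strategy on the 1-step tree (spot 161, moves 1.42 and 0.86), so the valuation must go through the node-by-node replicating-portfolio solve.

framework: replicating-portfolio construction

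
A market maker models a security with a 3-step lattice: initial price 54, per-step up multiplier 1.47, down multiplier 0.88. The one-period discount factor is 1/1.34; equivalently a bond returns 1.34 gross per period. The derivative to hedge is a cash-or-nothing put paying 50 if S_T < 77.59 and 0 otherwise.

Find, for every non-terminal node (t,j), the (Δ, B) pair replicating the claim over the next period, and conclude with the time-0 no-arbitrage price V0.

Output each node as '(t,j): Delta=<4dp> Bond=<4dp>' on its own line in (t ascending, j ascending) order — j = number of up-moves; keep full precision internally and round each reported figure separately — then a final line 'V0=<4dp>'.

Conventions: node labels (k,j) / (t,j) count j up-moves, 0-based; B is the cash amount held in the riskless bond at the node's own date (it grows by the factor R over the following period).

Under the risk-neutral measure, an up-move has probability p* = (R−d)/(u−d) = 0.7797 and values discount at R = 1.34.
At maturity the claim pays: V(3,0)=50.0000, V(3,1)=50.0000, V(3,2)=0.0000, V(3,3)=0.0000
  t=2,j=0: stock 41.8176 → up 61.4719 (V=50.0000), down 36.7995 (V=50.0000). Price 37.3134; hedge Δ=0.0000, bond B=37.3134.
  t=2,j=1: stock 69.8544 → up 102.6860 (V=0.0000), down 61.4719 (V=50.0000). Price 8.2216; hedge Δ=-1.2132, bond B=92.9674.
  t=2,j=2: stock 116.6886 → up 171.5322 (V=0.0000), down 102.6860 (V=0.0000). Price 0.0000; hedge Δ=0.0000, bond B=0.0000.
  t=1,j=0: stock 47.5200 → up 69.8544 (V=8.2216), down 41.8176 (V=37.3134). Price 10.9192; hedge Δ=-1.0376, bond B=60.2273.
  t=1,j=1: stock 79.3800 → up 116.6886 (V=0.0000), down 69.8544 (V=8.2216). Price 1.3519; hedge Δ=-0.1755, bond B=15.2868.
  t=0,j=0: stock 54.0000 → up 79.3800 (V=1.3519), down 47.5200 (V=10.9192). Price 2.5820; hedge Δ=-0.3003, bond B=18.7977.
Sanity check at the root: Δ(0,0)·S0 + B(0,0) reproduces V0 = 2.5820.

(0,0): Delta=-0.3003 Bond=18.7977
(1,0): Delta=-1.0376 Bond=60.2273
(1,1): Delta=-0.1755 Bond=15.2868
(2,0): Delta=0.0000 Bond=37.3134
(2,1): Delta=-1.2132 Bond=92.9674
(2,2): Delta=0.0000 Bond=0.0000
V0=2.5820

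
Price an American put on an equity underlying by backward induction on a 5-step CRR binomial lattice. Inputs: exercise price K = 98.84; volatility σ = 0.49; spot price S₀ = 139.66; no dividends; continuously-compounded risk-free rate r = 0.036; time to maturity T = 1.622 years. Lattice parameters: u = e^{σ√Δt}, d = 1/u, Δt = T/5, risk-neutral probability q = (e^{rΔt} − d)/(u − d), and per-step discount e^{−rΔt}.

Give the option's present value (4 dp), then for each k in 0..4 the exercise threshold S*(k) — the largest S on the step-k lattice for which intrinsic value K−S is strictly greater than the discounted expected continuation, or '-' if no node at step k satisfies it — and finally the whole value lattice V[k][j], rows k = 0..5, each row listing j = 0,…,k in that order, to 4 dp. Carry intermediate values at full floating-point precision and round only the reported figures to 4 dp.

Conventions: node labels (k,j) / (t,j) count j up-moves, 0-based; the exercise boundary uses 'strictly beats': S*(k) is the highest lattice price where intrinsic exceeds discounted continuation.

Δt=0.32440, u=1.32192, d=0.75648, q=0.45145, disc=e^(-rΔt)=0.98839
k=5 terminal: V=max(K-S,0) → 64.2423 38.3816 0.0000 0.0000 0.0000 0.0000
k=4: j=0 S=45.7353 intr=53.1047 cont=51.9571 V=53.1047[EX]; j=1 S=79.9212 intr=18.9188 cont=20.8097 V=20.8097[hold]; j=2 S=139.6600 intr=0.0000 cont=0.0000 V=0.0000[hold]; j=3 S=244.0519 intr=0.0000 cont=0.0000 V=0.0000[hold]; j=4 S=426.4738 intr=0.0000 cont=0.0000 V=0.0000[hold]  S*(4)=45.7353
k=3: j=0 S=60.4584 intr=38.3816 cont=38.0777 V=38.3816[EX]; j=1 S=105.6494 intr=0.0000 cont=11.2826 V=11.2826[hold]; j=2 S=184.6193 intr=0.0000 cont=0.0000 V=0.0000[hold]; j=3 S=322.6170 intr=0.0000 cont=0.0000 V=0.0000[hold]  S*(3)=60.4584
k=2: j=0 S=79.9212 intr=18.9188 cont=25.8441 V=25.8441[hold]; j=1 S=139.6600 intr=0.0000 cont=6.1172 V=6.1172[hold]; j=2 S=244.0519 intr=0.0000 cont=0.0000 V=0.0000[hold]  S*(2)=-
k=1: j=0 S=105.6494 intr=0.0000 cont=16.7416 V=16.7416[hold]; j=1 S=184.6193 intr=0.0000 cont=3.3166 V=3.3166[hold]  S*(1)=-
k=0: j=0 S=139.6600 intr=0.0000 cont=10.5569 V=10.5569[hold]  S*(0)=-

price = 10.5569
boundary = - - - 60.4584 45.7353
tree:
10.5569
16.7416 3.3166
25.8441 6.1172 0.0000
38.3816 11.2826 0.0000 0.0000
53.1047 20.8097 0.0000 0.0000 0.0000
64.2423 38.3816 0.0000 0.0000 0.0000 0.0000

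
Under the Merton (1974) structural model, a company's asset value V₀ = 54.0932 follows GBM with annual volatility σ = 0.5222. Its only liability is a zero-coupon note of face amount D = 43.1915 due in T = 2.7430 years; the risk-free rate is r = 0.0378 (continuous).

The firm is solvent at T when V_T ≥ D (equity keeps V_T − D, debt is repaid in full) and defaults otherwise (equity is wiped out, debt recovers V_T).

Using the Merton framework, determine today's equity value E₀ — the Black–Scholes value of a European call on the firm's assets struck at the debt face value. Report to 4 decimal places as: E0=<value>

Apply the equity-as-call identities (strike 43.1915, horizon 2.7430 years):
d₁ = [ln(V₀/D) + (r + σ²/2)T] / (σ√T)
   = [ln(54.0932/43.1915) + (0.0378 + 0.5·0.5222²)·2.7430] / (0.5222·√2.7430)
   = [0.225065 + 0.477684] / 0.864868 = 0.812550
d₂ = d₁ − σ√T = 0.812550 − 0.864868 = -0.052318
N(d₁) = 0.791762,  N(d₂) = 0.479138,  e^(−rT) = 0.901509
E₀ = V₀·N(d₁) − D·e^(−rT)·N(d₂)
   = 54.0932·0.791762 − 43.1915·0.901509·0.479138 = 24.172503

E0=24.1725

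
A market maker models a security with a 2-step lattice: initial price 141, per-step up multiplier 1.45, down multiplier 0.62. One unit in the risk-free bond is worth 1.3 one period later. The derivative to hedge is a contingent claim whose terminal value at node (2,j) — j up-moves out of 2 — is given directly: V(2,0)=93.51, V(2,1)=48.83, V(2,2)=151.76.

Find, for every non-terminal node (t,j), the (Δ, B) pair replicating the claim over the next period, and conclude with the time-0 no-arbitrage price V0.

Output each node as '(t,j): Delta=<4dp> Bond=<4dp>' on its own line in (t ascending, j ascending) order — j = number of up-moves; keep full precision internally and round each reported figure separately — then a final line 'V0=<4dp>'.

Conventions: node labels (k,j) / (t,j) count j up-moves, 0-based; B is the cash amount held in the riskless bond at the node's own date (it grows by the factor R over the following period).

(0,0): Delta=0.5012 Bond=-0.0330
(1,0): Delta=-0.6158 Bond=97.6042
(1,1): Delta=0.6066 Bond=-21.5827
V0=70.6375

Arbitrage-free pricing uses the up-move probability p* = (R−d)/(u−d) = 0.8193, discounting each step at R = 1.3.
Payoffs at expiry: V(2,0)=93.5100, V(2,1)=48.8300, V(2,2)=151.7600
Node (1,0) S=87.4200: V=(p*·48.8300+(1−p*)·93.5100)/1.3=43.7728; Δ=(48.8300−93.5100)/(126.7590−54.2004)=-0.6158; B=V−Δ·S=97.6042
Node (1,1) S=204.4500: V=(p*·151.7600+(1−p*)·48.8300)/1.3=102.4294; Δ=(151.7600−48.8300)/(296.4525−126.7590)=0.6066; B=V−Δ·S=-21.5827
Node (0,0) S=141.0000: V=(p*·102.4294+(1−p*)·43.7728)/1.3=70.6375; Δ=(102.4294−43.7728)/(204.4500−87.4200)=0.5012; B=V−Δ·S=-0.0330
Check: Δ(0,0)·S0 + B(0,0) = 70.6375 = V0.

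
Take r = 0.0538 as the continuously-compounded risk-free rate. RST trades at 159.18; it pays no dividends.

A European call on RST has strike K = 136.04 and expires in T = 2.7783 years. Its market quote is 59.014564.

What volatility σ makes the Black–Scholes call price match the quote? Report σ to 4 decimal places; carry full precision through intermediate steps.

sigma = 0.3785

At σ = 0.3785 the Black–Scholes value reproduces the quote:
σ√T = 0.3785·√2.7783 = 0.630893
d₁ = (ln(S/K) + (r+σ²/2)T) / (σ√T) = (ln(159.18/136.04) + (0.0538+0.3785²/2)·2.7783) / 0.630893 = (0.157087 + 0.348485) / 0.630893 = 0.801360
d₂ = d₁ − σ√T = 0.801360 − 0.630893 = 0.170467
e^{−rT} = 0.861162
N(d₁) = 0.788538,  N(d₂) = 0.567679
V = S·N(d₁) − K·e^{−rT}·N(d₂) = 125.519527 − 66.504963 = 59.014564 (equal to the quote); since ∂V/∂σ > 0 for all σ, the implied volatility is unique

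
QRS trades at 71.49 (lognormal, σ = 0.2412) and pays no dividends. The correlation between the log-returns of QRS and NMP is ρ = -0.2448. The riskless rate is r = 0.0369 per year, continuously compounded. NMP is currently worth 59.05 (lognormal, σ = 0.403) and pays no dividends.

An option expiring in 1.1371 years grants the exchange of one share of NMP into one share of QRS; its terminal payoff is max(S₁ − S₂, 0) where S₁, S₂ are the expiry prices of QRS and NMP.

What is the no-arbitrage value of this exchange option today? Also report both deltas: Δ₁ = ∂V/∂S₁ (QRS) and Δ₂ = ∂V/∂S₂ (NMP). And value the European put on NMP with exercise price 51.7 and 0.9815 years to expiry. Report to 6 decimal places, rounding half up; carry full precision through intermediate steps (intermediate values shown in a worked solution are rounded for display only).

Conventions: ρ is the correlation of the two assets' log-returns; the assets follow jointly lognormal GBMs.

exchange price = 21.236683
Δ1 = 0.733128
Δ2 = -0.527936
price(NMP put K=51.7) = 4.771496

σ_eff = √(σ₁² + σ₂² − 2ρσ₁σ₂) = √(0.2412² + 0.403² − 2·-0.2448·0.2412·0.403) = 0.517858
d₁ = (ln(S₁/S₂) + (q₂ − q₁ + σ_eff²/2)T) / (σ_eff√T) = (ln(71.49/59.05) + (0.0 − 0.0 + 0.134089)·1.1371) / 0.552218 = 0.622300
d₂ = d₁ − σ_eff√T = 0.622300 − 0.552218 = 0.070083
N(d₁) = 0.733128,  N(d₂) = 0.527936
V = S₁·e^{−q₁T}·N(d₁) − S₂·e^{−q₂T}·N(d₂) = 52.411305 − 31.174622 = 21.236683
Δ₁ = e^{−q₁T}·N(d₁) = 0.733128;  Δ₂ = −e^{−q₂T}·N(d₂) = -0.527936
[vanilla: NMP put K=51.7]
σ√T = 0.403·√0.9815 = 0.399255
d₁ = (ln(S/K) + (r+σ²/2)T) / (σ√T) = (ln(59.05/51.7) + (0.0369+0.403²/2)·0.9815) / 0.399255 = (0.132927 + 0.115920) / 0.399255 = 0.623277
d₂ = d₁ − σ√T = 0.623277 − 0.399255 = 0.224022
e^{−rT} = 0.964431
N(−d₁) = 0.266551,  N(−d₂) = 0.411370
price = K·e^{−rT}·N(−d₂) − S·N(−d₁) = 20.511350 − 15.739853 = 4.771496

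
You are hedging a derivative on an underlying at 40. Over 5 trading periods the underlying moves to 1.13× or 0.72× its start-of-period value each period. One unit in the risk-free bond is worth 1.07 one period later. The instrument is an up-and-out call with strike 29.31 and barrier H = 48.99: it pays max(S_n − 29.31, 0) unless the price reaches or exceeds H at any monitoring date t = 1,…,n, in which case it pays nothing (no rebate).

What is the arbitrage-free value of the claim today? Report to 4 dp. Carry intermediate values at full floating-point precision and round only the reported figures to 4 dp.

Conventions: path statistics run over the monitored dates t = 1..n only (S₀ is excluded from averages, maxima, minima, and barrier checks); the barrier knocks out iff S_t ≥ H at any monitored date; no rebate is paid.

With p* = (R−d)/(u−d) = 0.8537, sum probability × payoff across the paths and divide by R^5.
Enumerate all 2^5 = 32 price paths (U = up ×1.13, D = down ×0.72); each path with k up-moves has probability p*^k·(1−p*)^(5−k).
DDDDD: M=28.8000, payoff=0.0000, prob=0.000067
UDDDD: M=45.2000, payoff=0.0000, prob=0.000392
DUDDD: M=32.5440, payoff=0.0000, prob=0.000392
UUDDD: M=51.0760, payoff=0.0000, prob=0.002284
DDUDD: M=28.8000, payoff=0.0000, prob=0.000392
UDUDD: M=45.2000, payoff=0.0000, prob=0.002284
DUUDD: M=36.7747, payoff=0.0000, prob=0.002284
UUUDD: M=57.7159, payoff=0.0000, prob=0.013323
DDDUD: M=28.8000, payoff=0.0000, prob=0.000392
UDDUD: M=45.2000, payoff=0.0000, prob=0.002284
DUDUD: M=32.5440, payoff=0.0000, prob=0.002284
UUDUD: M=51.0760, payoff=0.0000, prob=0.013323
DDUUD: M=28.8000, payoff=0.0000, prob=0.002284
UDUUD: M=45.2000, payoff=0.6099, prob=0.013323
DUUUD: M=41.5554, payoff=0.6099, prob=0.013323
UUUUD: M=65.2189, payoff=0.0000, prob=0.077715
DDDDU: M=28.8000, payoff=0.0000, prob=0.000392
UDDDU: M=45.2000, payoff=0.0000, prob=0.002284
DUDDU: M=32.5440, payoff=0.0000, prob=0.002284
UUDDU: M=51.0760, payoff=0.0000, prob=0.013323
DDUDU: M=28.8000, payoff=0.0000, prob=0.002284
UDUDU: M=45.2000, payoff=0.6099, prob=0.013323
DUUDU: M=36.7747, payoff=0.6099, prob=0.013323
UUUDU: M=57.7159, payoff=0.0000, prob=0.077715
DDDUU: M=28.8000, payoff=0.0000, prob=0.002284
UDDUU: M=45.2000, payoff=0.6099, prob=0.013323
DUDUU: M=32.5440, payoff=0.6099, prob=0.013323
UUDUU: M=51.0760, payoff=0.0000, prob=0.077715
DDUUU: M=29.9199, payoff=0.6099, prob=0.013323
UDUUU: M=46.9576, payoff=17.6476, prob=0.077715
DUUUU: M=46.9576, payoff=17.6476, prob=0.077715
UUUUU: M=73.6974, payoff=0.0000, prob=0.453337
Price = Σ prob·payoff / R^5 = 2.799847 / 1.402552 = 1.9963

price = 1.9963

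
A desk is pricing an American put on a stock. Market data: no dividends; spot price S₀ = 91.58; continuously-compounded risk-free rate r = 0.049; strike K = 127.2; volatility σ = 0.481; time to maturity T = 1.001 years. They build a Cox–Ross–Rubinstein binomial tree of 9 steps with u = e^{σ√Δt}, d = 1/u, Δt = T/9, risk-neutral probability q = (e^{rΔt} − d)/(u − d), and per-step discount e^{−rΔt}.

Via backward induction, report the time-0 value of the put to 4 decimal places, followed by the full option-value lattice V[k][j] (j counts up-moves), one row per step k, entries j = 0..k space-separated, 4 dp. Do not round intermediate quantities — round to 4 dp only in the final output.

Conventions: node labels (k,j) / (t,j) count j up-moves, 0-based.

price = 40.3346
tree:
40.3346
50.1886 29.9899
60.7542 39.1765 20.2588
70.6021 49.6066 28.1868 11.7964
78.9904 60.7542 37.9495 17.8030 5.3442
86.1354 70.6021 49.1929 26.0539 8.9584 1.4417
92.2216 78.9904 60.7542 36.6848 14.6936 2.7714 0.0000
97.4057 86.1354 70.6021 49.1929 23.3877 5.3273 0.0000 0.0000
101.8214 92.2216 78.9904 60.7542 35.6200 10.2406 0.0000 0.0000 0.0000
105.5828 97.4057 86.1354 70.6021 49.1929 19.6854 0.0000 0.0000 0.0000 0.0000

Δt=0.11122  u=1.17400  d=0.85179  q=0.47694  discount=0.99456
step 9 (expiry): payoffs max(K−S,0) = 105.5828 97.4057 86.1354 70.6021 49.1929 19.6854 0.0000 0.0000 0.0000 0.0000
k=8: (k=8,j=0): S=25.3786, K−S=101.8214, hold=101.1301 ⇒ V=101.8214 exercise | (k=8,j=1): S=34.9784, K−S=92.2216, hold=91.5302 ⇒ V=92.2216 exercise | (k=8,j=2): S=48.2096, K−S=78.9904, hold=78.2990 ⇒ V=78.9904 exercise | (k=8,j=3): S=66.4458, K−S=60.7542, hold=60.0629 ⇒ V=60.7542 exercise | (k=8,j=4): S=91.5800, K−S=35.6200, hold=34.9287 ⇒ V=35.6200 exercise | (k=8,j=5): S=126.2217, K−S=0.9783, hold=10.2406 ⇒ V=10.2406 continue | (k=8,j=6): S=173.9672, K−S=0.0000, hold=0.0000 ⇒ V=0.0000 continue | (k=8,j=7): S=239.7733, K−S=0.0000, hold=0.0000 ⇒ V=0.0000 continue | (k=8,j=8): S=330.4716, K−S=0.0000, hold=0.0000 ⇒ V=0.0000 continue
k=7: (k=7,j=0): S=29.7943, K−S=97.4057, hold=96.7143 ⇒ V=97.4057 exercise | (k=7,j=1): S=41.0646, K−S=86.1354, hold=85.4441 ⇒ V=86.1354 exercise | (k=7,j=2): S=56.5979, K−S=70.6021, hold=69.9107 ⇒ V=70.6021 exercise | (k=7,j=3): S=78.0071, K−S=49.1929, hold=48.5016 ⇒ V=49.1929 exercise | (k=7,j=4): S=107.5146, K−S=19.6854, hold=23.3877 ⇒ V=23.3877 continue | (k=7,j=5): S=148.1838, K−S=0.0000, hold=5.3273 ⇒ V=5.3273 continue | (k=7,j=6): S=204.2368, K−S=0.0000, hold=0.0000 ⇒ V=0.0000 continue | (k=7,j=7): S=281.4929, K−S=0.0000, hold=0.0000 ⇒ V=0.0000 continue
k=6: (k=6,j=0): S=34.9784, K−S=92.2216, hold=91.5302 ⇒ V=92.2216 exercise | (k=6,j=1): S=48.2096, K−S=78.9904, hold=78.2990 ⇒ V=78.9904 exercise | (k=6,j=2): S=66.4458, K−S=60.7542, hold=60.0629 ⇒ V=60.7542 exercise | (k=6,j=3): S=91.5800, K−S=35.6200, hold=36.6848 ⇒ V=36.6848 continue | (k=6,j=4): S=126.2217, K−S=0.9783, hold=14.6936 ⇒ V=14.6936 continue | (k=6,j=5): S=173.9672, K−S=0.0000, hold=2.7714 ⇒ V=2.7714 continue | (k=6,j=6): S=239.7733, K−S=0.0000, hold=0.0000 ⇒ V=0.0000 continue
k=5: (k=5,j=0): S=41.0646, K−S=86.1354, hold=85.4441 ⇒ V=86.1354 exercise | (k=5,j=1): S=56.5979, K−S=70.6021, hold=69.9107 ⇒ V=70.6021 exercise | (k=5,j=2): S=78.0071, K−S=49.1929, hold=49.0067 ⇒ V=49.1929 exercise | (k=5,j=3): S=107.5146, K−S=19.6854, hold=26.0539 ⇒ V=26.0539 continue | (k=5,j=4): S=148.1838, K−S=0.0000, hold=8.9584 ⇒ V=8.9584 continue | (k=5,j=5): S=204.2368, K−S=0.0000, hold=1.4417 ⇒ V=1.4417 continue
k=4: (k=4,j=0): S=48.2096, K−S=78.9904, hold=78.2990 ⇒ V=78.9904 exercise | (k=4,j=1): S=66.4458, K−S=60.7542, hold=60.0629 ⇒ V=60.7542 exercise | (k=4,j=2): S=91.5800, K−S=35.6200, hold=37.9495 ⇒ V=37.9495 continue | (k=4,j=3): S=126.2217, K−S=0.9783, hold=17.8030 ⇒ V=17.8030 continue | (k=4,j=4): S=173.9672, K−S=0.0000, hold=5.3442 ⇒ V=5.3442 continue
k=3: (k=3,j=0): S=56.5979, K−S=70.6021, hold=69.9107 ⇒ V=70.6021 exercise | (k=3,j=1): S=78.0071, K−S=49.1929, hold=49.6066 ⇒ V=49.6066 continue | (k=3,j=2): S=107.5146, K−S=19.6854, hold=28.1868 ⇒ V=28.1868 continue | (k=3,j=3): S=148.1838, K−S=0.0000, hold=11.7964 ⇒ V=11.7964 continue
k=2: (k=2,j=0): S=66.4458, K−S=60.7542, hold=60.2591 ⇒ V=60.7542 exercise | (k=2,j=1): S=91.5800, K−S=35.6200, hold=39.1765 ⇒ V=39.1765 continue | (k=2,j=2): S=126.2217, K−S=0.9783, hold=20.2588 ⇒ V=20.2588 continue
k=1: (k=1,j=0): S=78.0071, K−S=49.1929, hold=50.1886 ⇒ V=50.1886 continue | (k=1,j=1): S=107.5146, K−S=19.6854, hold=29.9899 ⇒ V=29.9899 continue
k=0: (k=0,j=0): S=91.5800, K−S=35.6200, hold=40.3346 ⇒ V=40.3346 continue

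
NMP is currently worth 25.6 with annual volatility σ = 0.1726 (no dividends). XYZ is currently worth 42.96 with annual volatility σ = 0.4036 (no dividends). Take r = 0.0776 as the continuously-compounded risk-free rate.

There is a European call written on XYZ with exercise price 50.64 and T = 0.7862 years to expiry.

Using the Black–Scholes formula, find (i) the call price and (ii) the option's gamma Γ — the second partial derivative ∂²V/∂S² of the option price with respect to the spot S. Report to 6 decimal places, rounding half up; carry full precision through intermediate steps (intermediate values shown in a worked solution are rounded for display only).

price = 4.355650
Γ = 0.025792

σ√T = 0.4036·√0.7862 = 0.357864
d₁ = (ln(S/K) + (r+σ²/2)T) / (σ√T) = (ln(42.96/50.64) + (0.0776+0.4036²/2)·0.7862) / 0.357864 = (-0.164472 + 0.125042) / 0.357864 = -0.110182
d₂ = d₁ − σ√T = -0.110182 − 0.357864 = -0.468045
e^{−rT} = 0.940815
N(d₁) = 0.456133,  N(d₂) = 0.319876
Call price V = S·N(d₁) − K·e^{−rT}·N(d₂) = 19.595460 − 15.239811 = 4.355650
φ(d₁) = (1/√(2π))·e^{−d₁²/2} = 0.396528
Γ = φ(d₁) / (S·σ·√T) = 0.025792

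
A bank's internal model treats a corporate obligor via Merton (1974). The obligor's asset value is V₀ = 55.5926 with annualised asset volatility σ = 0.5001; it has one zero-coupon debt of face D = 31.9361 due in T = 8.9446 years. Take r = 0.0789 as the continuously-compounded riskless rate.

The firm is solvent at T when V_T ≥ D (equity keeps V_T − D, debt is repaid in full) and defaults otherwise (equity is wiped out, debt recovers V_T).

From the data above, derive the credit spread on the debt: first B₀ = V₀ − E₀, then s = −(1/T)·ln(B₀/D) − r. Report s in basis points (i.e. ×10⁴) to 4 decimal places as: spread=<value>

With assets at 55.5926 and a single debt payment of 31.9361 at 8.9446 years:
d₁ = [ln(V₀/D) + (r + σ²/2)T] / (σ√T)
   = [ln(55.5926/31.9361) + (0.0789 + 0.5·0.5001²)·8.9446] / (0.5001·√8.9446)
   = [0.554313 + 1.824251] / 1.495675 = 1.590295
d₂ = d₁ − σ√T = 1.590295 − 1.495675 = 0.094619
N(d₁) = 0.944116,  N(d₂) = 0.537691,  e^(−rT) = 0.493749
E₀ = V₀·N(d₁) − D·e^(−rT)·N(d₂)
   = 55.5926·0.944116 − 31.9361·0.493749·0.537691 = 44.007317
B₀ = V₀ − E₀ = 55.5926 − 44.007317 = 11.585283
spread = −(1/T)·ln(B₀/D) − r = −(1/8.9446)·ln(11.585283/31.9361) − 0.0789 = 0.03446465
in basis points: 0.03446465 × 10⁴ = 344.6465 bp

spread=344.6465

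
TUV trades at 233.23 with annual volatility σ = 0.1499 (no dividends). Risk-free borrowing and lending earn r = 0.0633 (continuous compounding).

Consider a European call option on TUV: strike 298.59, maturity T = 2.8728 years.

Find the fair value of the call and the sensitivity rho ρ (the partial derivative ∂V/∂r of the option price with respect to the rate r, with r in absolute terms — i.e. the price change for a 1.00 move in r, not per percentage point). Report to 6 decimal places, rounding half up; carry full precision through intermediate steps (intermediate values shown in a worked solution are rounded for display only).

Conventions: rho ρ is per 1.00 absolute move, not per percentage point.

price = 17.307835
ρ = 250.749837

σ√T = 0.1499·√2.8728 = 0.254071
d₁ = (ln(S/K) + (r+σ²/2)T) / (σ√T) = (ln(233.23/298.59) + (0.0633+0.1499²/2)·2.8728) / 0.254071 = (-0.247046 + 0.214124) / 0.254071 = -0.129579
d₂ = d₁ − σ√T = -0.129579 − 0.254071 = -0.383649
e^{−rT} = 0.833728
N(d₁) = 0.448450,  N(d₂) = 0.350619
Call price V = S·N(d₁) − K·e^{−rT}·N(d₂) = 104.591962 − 87.284126 = 17.307835
ρ = K·T·e^{−rT}·N(d₂) = 250.749837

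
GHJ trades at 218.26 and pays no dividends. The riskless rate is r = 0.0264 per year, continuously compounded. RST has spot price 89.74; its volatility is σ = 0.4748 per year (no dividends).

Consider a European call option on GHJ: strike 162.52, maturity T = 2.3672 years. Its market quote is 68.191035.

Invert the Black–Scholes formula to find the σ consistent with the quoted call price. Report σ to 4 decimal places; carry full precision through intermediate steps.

sigma = 0.1855

At σ = 0.1855 the Black–Scholes value reproduces the quote:
σ√T = 0.1855·√2.3672 = 0.285405
d₁ = (ln(S/K) + (r+σ²/2)T) / (σ√T) = (ln(218.26/162.52) + (0.0264+0.1855²/2)·2.3672) / 0.285405 = (0.294886 + 0.103222) / 0.285405 = 1.394889
d₂ = d₁ − σ√T = 1.394889 − 0.285405 = 1.109484
e^{−rT} = 0.939419
N(d₁) = 0.918475,  N(d₂) = 0.866389
V = S·N(d₁) − K·e^{−rT}·N(d₂) = 200.466413 − 132.275379 = 68.191035 (equal to the quote); since ∂V/∂σ > 0 for all σ, the implied volatility is unique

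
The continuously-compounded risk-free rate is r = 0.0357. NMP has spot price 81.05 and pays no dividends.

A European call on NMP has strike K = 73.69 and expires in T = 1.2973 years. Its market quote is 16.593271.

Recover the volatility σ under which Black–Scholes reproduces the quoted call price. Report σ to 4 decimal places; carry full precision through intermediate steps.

At σ = 0.3038 the Black–Scholes value reproduces the quote:
σ√T = 0.3038·√1.2973 = 0.346025
d₁ = (ln(S/K) + (r+σ²/2)T) / (σ√T) = (ln(81.05/73.69) + (0.0357+0.3038²/2)·1.2973) / 0.346025 = (0.095199 + 0.106180) / 0.346025 = 0.581979
d₂ = d₁ − σ√T = 0.581979 − 0.346025 = 0.235954
e^{−rT} = 0.954742
N(d₁) = 0.719710,  N(d₂) = 0.593266
V = S·N(d₁) − K·e^{−rT}·N(d₂) = 58.332464 − 41.739193 = 16.593271 (matching the quote); vega is positive throughout, so no other σ reproduces this price

sigma = 0.3038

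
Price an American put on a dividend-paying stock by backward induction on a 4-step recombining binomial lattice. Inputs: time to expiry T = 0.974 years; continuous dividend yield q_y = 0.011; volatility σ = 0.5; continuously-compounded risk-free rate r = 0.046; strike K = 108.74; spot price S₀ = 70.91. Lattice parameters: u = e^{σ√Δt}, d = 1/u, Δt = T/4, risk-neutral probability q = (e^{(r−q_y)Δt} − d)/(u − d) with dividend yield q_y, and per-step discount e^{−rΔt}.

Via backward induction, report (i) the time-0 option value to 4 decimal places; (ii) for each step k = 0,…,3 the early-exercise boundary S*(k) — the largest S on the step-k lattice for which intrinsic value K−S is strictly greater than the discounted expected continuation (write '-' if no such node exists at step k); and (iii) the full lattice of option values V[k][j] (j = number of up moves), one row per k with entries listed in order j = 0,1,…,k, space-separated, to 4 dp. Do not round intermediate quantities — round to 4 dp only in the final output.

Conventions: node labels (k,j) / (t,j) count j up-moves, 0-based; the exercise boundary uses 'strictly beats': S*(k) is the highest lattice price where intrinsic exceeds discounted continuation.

price = 40.1140
boundary = - 55.4057 43.2914 55.4057
tree:
40.1140
53.3343 25.3209
65.4486 37.8770 10.9553
74.9141 53.3343 20.3578 0.0000
82.3101 65.4486 37.8300 0.0000 0.0000

Δt=0.24350  u=1.27983  d=0.78135  q=0.45580  discount=0.98886
step 4 (expiry): payoffs max(K−S,0) = 82.3101 65.4486 37.8300 0.0000 0.0000
step 3: (k=3,j=0): S=33.8259, K−S=74.9141, hold=73.7934 ⇒ V=74.9141 exercise | (k=3,j=1): S=55.4057, K−S=53.3343, hold=52.2713 ⇒ V=53.3343 exercise | (k=3,j=2): S=90.7529, K−S=17.9871, hold=20.3578 ⇒ V=20.3578 continue | (k=3,j=3): S=148.6504, K−S=0.0000, hold=0.0000 ⇒ V=0.0000 continue  boundary S*=55.4057
step 2: (k=2,j=0): S=43.2914, K−S=65.4486, hold=64.3532 ⇒ V=65.4486 exercise | (k=2,j=1): S=70.9100, K−S=37.8300, hold=37.8770 ⇒ V=37.8770 continue | (k=2,j=2): S=116.1484, K−S=0.0000, hold=10.9553 ⇒ V=10.9553 continue  boundary S*=43.2914
step 1: (k=1,j=0): S=55.4057, K−S=53.3343, hold=52.2925 ⇒ V=53.3343 exercise | (k=1,j=1): S=90.7529, K−S=17.9871, hold=25.3209 ⇒ V=25.3209 continue  boundary S*=55.4057
step 0: (k=0,j=0): S=70.9100, K−S=37.8300, hold=40.1140 ⇒ V=40.1140 continue  boundary S*=-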